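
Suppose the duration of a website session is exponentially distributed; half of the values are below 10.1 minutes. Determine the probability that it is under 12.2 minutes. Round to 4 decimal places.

For an exponential, median = ln(2)/λ, so λ = ln 2 / 10.1 = 0.0686284 per minute.
P(X ≤ 12.2) = 1 − e^(−λ·12.2) = 1 − e^(−0.83727) ≈ 0.5671.

0.5671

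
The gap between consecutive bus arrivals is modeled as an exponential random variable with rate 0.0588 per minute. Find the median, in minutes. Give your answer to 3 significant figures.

11.8

Set 1 − e^(−λt) = 0.5, so t = −ln(0.5)/λ = 0.69315/0.0588 ≈ 11.7882 minutes.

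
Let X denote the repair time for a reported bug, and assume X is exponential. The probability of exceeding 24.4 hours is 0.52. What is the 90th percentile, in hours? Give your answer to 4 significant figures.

e^(−λ·24.4) = 0.52 ⇒ λ = −ln(0.52)/24.4 = 0.0268003.
90th percentile: 1 − e^(−λt) = 0.9, t = −ln(0.1)/λ = 85.9165 hours.

85.92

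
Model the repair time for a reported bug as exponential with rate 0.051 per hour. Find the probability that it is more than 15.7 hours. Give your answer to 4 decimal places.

0.4490

P(X > 15.7) = e^(−λ·15.7) = e^(−0.8007) ≈ 0.4490.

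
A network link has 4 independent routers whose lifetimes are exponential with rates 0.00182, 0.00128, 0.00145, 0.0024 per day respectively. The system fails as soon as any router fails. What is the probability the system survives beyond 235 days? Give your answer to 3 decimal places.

The time to first failure is exponential with rate Σλ = 0.00182 + 0.00128 + 0.00145 + 0.0024 = 0.00695.
P(min > 235) = e^(−0.00695·235) = e^(−1.6332) ≈ 0.195.

0.195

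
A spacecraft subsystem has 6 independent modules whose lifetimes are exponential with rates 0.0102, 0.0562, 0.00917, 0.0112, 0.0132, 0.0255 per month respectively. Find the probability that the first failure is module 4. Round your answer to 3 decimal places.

0.089

The time to first failure is exponential with rate Σλ = 0.0102 + 0.0562 + 0.00917 + 0.0112 + 0.0132 + 0.0255 = 0.12547.
P(module 4 first) = λ_4/Σλ = 0.0112/0.12547 ≈ 0.089.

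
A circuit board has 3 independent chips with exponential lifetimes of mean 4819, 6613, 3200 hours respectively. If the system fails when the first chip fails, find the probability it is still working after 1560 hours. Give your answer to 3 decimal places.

0.351

The first failure time is exponential with rate Σλ_i = 1/4819 + 1/6613 + 1/3200 = 0.000671229 per hour.
P(min > 1560) = e^(−0.000671229·1560) = e^(−1.0471) ≈ 0.351.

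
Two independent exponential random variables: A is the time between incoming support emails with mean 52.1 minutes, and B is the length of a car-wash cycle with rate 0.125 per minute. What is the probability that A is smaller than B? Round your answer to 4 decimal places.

0.1331

λ_1 = 1/52.1 = 0.0191939, λ_2 = 0.125.
For independent exponentials, P(A < B) = λ_1/(λ_1+λ_2) = 0.0191939/0.144194 ≈ 0.1331.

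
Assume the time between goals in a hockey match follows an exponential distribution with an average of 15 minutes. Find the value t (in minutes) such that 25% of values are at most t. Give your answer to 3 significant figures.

4.32

The rate is λ = 1/15 = 0.0666667 per minute.
Set 1 − e^(−λt) = 0.25, so t = −ln(0.75)/λ = 0.28768/0.0666667 ≈ 4.31523 minutes.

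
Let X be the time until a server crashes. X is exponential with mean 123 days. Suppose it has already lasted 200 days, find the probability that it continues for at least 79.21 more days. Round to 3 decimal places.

0.525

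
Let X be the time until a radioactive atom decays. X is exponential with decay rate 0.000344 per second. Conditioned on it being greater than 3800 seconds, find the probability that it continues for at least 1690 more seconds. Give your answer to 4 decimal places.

The exponential is memoryless, so the remaining time is again Exp(λ): the condition X > 3800 is irrelevant.
P(X > 1690) = e^(−0.58136) ≈ 0.5591.

0.5591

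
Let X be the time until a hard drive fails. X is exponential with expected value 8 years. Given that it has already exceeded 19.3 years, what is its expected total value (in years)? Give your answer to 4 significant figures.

The rate is λ = 1/8 = 0.125 per year.
By memorylessness, E[X | X > 19.3] = 19.3 + 1/λ = 19.3 + 8 = 27.3 years.

27.30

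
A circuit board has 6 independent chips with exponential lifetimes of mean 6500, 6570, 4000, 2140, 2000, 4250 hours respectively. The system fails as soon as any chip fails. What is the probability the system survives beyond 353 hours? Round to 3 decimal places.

The first failure time is exponential with rate Σλ_i = 1/6500 + 1/6570 + 1/4000 + 1/2140 + 1/2000 + 1/4250 = 0.00175864 per hour.
P(min > 353) = e^(−0.00175864·353) = e^(−0.6208) ≈ 0.538.

0.538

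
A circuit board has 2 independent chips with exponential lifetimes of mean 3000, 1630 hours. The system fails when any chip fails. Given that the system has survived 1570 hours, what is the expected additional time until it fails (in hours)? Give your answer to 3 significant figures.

First-failure rate Σλ = 1/3000 + 1/1630 = 0.00094683.
By memorylessness the expected residual is 1/Σλ = 1056.16 hours, regardless of the 1570 already elapsed.

1060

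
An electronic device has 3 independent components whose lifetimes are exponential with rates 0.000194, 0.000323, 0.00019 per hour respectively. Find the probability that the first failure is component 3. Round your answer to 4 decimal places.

The time to first failure is exponential with rate Σλ = 0.000194 + 0.000323 + 0.00019 = 0.000707.
P(component 3 first) = λ_3/Σλ = 0.00019/0.000707 ≈ 0.2687.

0.2687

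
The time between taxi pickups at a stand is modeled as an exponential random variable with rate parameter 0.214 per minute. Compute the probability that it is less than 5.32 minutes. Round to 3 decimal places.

P(X ≤ 5.32) = 1 − e^(−λ·5.32) = 1 − e^(−1.1385) ≈ 0.680.

0.680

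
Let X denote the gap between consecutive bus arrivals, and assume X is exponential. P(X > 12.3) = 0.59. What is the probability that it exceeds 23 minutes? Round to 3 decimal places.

0.373

e^(−λ·12.3) = 0.59 ⇒ λ = −ln(0.59)/12.3 = 0.042897.
P(X > 23) = e^(−0.042897·23) = e^(−0.98663) ≈ 0.373.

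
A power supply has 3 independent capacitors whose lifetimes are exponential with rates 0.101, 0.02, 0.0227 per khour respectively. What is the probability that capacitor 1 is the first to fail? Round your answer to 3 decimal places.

The time to first failure is exponential with rate Σλ = 0.101 + 0.02 + 0.0227 = 0.1437.
P(capacitor 1 first) = λ_1/Σλ = 0.101/0.1437 ≈ 0.703.

0.703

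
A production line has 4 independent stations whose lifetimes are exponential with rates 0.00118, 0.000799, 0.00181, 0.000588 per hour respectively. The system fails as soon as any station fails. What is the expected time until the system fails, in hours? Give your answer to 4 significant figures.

The time to first failure is exponential with rate Σλ = 0.00118 + 0.000799 + 0.00181 + 0.000588 = 0.004377.
E[min] = 1/Σλ = 1/0.004377 = 228.467 hours.

228.5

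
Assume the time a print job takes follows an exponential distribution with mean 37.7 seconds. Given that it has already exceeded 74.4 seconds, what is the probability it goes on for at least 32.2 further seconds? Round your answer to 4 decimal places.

0.4257

The rate is λ = 1/37.7 = 0.0265252 per second.
P(X > s+t | X > s) = e^(−λ(s+t))/e^(−λs) = e^(−λt), independent of s = 74.4.
P(X > 32.2) = e^(−0.85411) ≈ 0.4257.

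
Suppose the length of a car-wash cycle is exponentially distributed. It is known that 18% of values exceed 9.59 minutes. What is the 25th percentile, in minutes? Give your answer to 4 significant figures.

1.609

e^(−λ·9.59) = 0.18 ⇒ λ = −ln(0.18)/9.59 = 0.178811.
25th percentile: 1 − e^(−λt) = 0.25, t = −ln(0.75)/λ = 1.60886 minutes.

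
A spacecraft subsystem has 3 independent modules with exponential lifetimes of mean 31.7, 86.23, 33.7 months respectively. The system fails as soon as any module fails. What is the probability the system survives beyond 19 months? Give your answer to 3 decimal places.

0.251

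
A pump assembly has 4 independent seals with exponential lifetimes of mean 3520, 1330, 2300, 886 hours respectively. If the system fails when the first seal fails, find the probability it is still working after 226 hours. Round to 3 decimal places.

0.556

The first failure time is exponential with rate Σλ_i = 1/3520 + 1/1330 + 1/2300 + 1/886 = 0.00259942 per hour.
P(min > 226) = e^(−0.00259942·226) = e^(−0.58747) ≈ 0.556.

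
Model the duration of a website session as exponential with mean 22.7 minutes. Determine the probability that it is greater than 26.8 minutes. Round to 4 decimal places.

The rate is λ = 1/22.7 = 0.0440529 per minute.
P(X > 26.8) = e^(−λ·26.8) = e^(−1.1806) ≈ 0.3071.

0.3071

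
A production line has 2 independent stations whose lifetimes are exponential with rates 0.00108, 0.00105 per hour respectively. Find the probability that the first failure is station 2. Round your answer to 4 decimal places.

The time to first failure is exponential with rate Σλ = 0.00108 + 0.00105 = 0.00213.
P(station 2 first) = λ_2/Σλ = 0.00105/0.00213 ≈ 0.4930.

0.4930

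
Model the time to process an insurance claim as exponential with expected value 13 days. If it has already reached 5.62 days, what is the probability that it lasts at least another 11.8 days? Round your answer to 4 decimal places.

The rate is λ = 1/13 = 0.0769231 per day.
P(X > s+t | X > s) = e^(−λ(s+t))/e^(−λs) = e^(−λt), independent of s = 5.62.
P(X > 11.8) = e^(−0.90769) ≈ 0.4035.

0.4035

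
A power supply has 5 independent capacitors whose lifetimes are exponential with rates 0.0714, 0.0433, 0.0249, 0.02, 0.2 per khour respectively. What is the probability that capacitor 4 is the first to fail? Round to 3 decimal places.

0.056

The time to first failure is exponential with rate Σλ = 0.0714 + 0.0433 + 0.0249 + 0.02 + 0.2 = 0.3596.
P(capacitor 4 first) = λ_4/Σλ = 0.02/0.3596 ≈ 0.056.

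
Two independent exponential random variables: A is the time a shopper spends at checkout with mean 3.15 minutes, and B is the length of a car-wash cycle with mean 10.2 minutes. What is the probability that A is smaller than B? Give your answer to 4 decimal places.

λ_1 = 1/3.15 = 0.31746, λ_2 = 1/10.2 = 0.0980392.
For independent exponentials, P(A < B) = λ_1/(λ_1+λ_2) = 0.31746/0.4155 ≈ 0.7640.

0.7640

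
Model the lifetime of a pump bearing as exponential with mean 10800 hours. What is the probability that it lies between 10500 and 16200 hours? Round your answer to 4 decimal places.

The rate is λ = 1/10800 = 0.0000925926 per hour.
P(10500 < X < 16200) = e^(−λ·10500) − e^(−λ·16200) = 0.37824 − 0.22313 ≈ 0.1551.

0.1551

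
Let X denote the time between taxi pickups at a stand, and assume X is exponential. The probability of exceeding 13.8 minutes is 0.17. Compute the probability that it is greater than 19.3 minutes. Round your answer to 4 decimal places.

e^(−λ·13.8) = 0.17 ⇒ λ = −ln(0.17)/13.8 = 0.128403.
P(X > 19.3) = e^(−0.128403·19.3) = e^(−2.4782) ≈ 0.0839.

0.0839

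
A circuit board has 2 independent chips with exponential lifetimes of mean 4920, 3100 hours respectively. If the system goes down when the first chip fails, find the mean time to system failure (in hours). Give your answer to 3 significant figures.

The first failure time is exponential with rate Σλ_i = 1/4920 + 1/3100 = 0.000525833 per hour.
E[min] = 1/Σλ = 1/0.000525833 = 1901.75 hours.

1900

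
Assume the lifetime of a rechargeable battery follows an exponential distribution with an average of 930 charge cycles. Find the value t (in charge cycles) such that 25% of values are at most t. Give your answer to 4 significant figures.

The rate is λ = 1/930 = 0.00107527 per charge cycle.
Set 1 − e^(−λt) = 0.25, so t = −ln(0.75)/λ = 0.28768/0.00107527 ≈ 267.544 charge cycles.

267.5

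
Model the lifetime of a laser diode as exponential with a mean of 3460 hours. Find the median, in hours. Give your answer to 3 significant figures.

2400

The rate is λ = 1/3460 = 0.000289017 per hour.
Set 1 − e^(−λt) = 0.5, so t = −ln(0.5)/λ = 0.69315/0.000289017 ≈ 2398.29 hours.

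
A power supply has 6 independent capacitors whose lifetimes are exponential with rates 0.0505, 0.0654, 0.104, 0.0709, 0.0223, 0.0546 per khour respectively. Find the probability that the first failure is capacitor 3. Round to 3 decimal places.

The time to first failure is exponential with rate Σλ = 0.0505 + 0.0654 + 0.104 + 0.0709 + 0.0223 + 0.0546 = 0.3677.
P(capacitor 3 first) = λ_3/Σλ = 0.104/0.3677 ≈ 0.283.

0.283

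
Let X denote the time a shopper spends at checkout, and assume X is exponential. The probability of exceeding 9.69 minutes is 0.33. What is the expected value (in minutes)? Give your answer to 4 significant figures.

8.740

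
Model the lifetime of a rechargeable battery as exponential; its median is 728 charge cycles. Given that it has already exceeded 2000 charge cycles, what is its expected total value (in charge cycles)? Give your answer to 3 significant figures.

For an exponential, median = ln(2)/λ, so λ = ln 2 / 728 = 0.000952125 per charge cycle.
By memorylessness, E[X | X > 2000] = 2000 + 1/λ = 2000 + 1050.28 = 3050.28 charge cycles.

3050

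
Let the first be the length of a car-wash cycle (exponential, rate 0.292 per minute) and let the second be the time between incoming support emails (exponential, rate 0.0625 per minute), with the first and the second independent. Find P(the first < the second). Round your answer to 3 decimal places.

0.824

λ_1 = 0.292, λ_2 = 0.0625.
For independent exponentials, P(the first < the second) = λ_1/(λ_1+λ_2) = 0.292/0.3545 ≈ 0.824.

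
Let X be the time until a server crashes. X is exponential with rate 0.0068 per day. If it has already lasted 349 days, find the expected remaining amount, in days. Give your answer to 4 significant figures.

147.1

By memorylessness, the remaining amount past any threshold is again Exp(λ) with mean 1/λ = 147.059 days.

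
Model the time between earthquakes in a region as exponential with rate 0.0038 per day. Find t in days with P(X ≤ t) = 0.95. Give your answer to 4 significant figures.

788.4

Set 1 − e^(−λt) = 0.95, so t = −ln(0.05)/λ = 2.9957/0.0038 ≈ 788.351 days.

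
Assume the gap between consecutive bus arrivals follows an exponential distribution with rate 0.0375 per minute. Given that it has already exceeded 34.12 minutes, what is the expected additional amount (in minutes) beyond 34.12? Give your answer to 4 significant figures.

26.67

By memorylessness, the remaining amount past any threshold is again Exp(λ) with mean 1/λ = 26.6667 minutes.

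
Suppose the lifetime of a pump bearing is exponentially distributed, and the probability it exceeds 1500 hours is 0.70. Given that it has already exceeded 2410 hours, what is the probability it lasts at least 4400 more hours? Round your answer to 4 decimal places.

From e^(−λ·1500) = 0.70, λ = −ln(0.70)/1500 = 0.000237783.
Memoryless: P(X > 2410+4400 | X > 2410) = P(X > 4400) = e^(−0.000237783·4400) ≈ 0.3513.

0.3513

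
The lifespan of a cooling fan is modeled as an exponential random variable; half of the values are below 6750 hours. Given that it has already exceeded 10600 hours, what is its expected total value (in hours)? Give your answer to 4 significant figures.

For an exponential, median = ln(2)/λ, so λ = ln 2 / 6750 = 0.000102688 per hour.
By memorylessness, E[X | X > 10600] = 10600 + 1/λ = 10600 + 9738.19 = 20338.2 hours.

20340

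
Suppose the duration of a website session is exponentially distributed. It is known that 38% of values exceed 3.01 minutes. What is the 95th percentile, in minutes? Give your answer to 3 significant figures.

e^(−λ·3.01) = 0.38 ⇒ λ = −ln(0.38)/3.01 = 0.321456.
95th percentile: 1 − e^(−λt) = 0.95, t = −ln(0.05)/λ = 9.31925 minutes.

9.32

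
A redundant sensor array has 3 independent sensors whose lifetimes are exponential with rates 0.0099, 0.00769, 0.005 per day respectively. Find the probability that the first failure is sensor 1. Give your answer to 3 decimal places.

0.438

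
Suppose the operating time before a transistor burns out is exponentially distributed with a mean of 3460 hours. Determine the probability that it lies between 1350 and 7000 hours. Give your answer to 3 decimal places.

The rate is λ = 1/3460 = 0.000289017 per hour.
P(1350 < X < 7000) = e^(−λ·1350) − e^(−λ·7000) = 0.67694 − 0.13224 ≈ 0.545.

0.545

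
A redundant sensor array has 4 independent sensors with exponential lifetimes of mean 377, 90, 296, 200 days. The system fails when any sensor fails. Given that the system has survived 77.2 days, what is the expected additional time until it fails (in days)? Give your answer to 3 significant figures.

First-failure rate Σλ = 1/377 + 1/90 + 1/296 + 1/200 = 0.022142.
By memorylessness the expected residual is 1/Σλ = 45.163 days, regardless of the 77.2 already elapsed.

45.2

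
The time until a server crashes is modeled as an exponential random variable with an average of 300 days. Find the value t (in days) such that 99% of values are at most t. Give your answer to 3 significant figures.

The rate is λ = 1/300 = 0.00333333 per day.
Set 1 − e^(−λt) = 0.99, so t = −ln(0.01)/λ = 4.6052/0.00333333 ≈ 1381.55 days.

1380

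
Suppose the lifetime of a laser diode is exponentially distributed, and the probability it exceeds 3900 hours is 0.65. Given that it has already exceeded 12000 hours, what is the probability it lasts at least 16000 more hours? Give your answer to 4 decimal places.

0.1708

From e^(−λ·3900) = 0.65, λ = −ln(0.65)/3900 = 0.000110457.
Memoryless: P(X > 12000+16000 | X > 12000) = P(X > 16000) = e^(−0.000110457·16000) ≈ 0.1708.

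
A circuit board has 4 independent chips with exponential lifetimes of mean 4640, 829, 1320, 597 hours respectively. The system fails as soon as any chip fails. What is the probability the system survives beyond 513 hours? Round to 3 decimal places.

The first failure time is exponential with rate Σλ_i = 1/4640 + 1/829 + 1/1320 + 1/597 = 0.00385441 per hour.
P(min > 513) = e^(−0.00385441·513) = e^(−1.9773) ≈ 0.138.

0.138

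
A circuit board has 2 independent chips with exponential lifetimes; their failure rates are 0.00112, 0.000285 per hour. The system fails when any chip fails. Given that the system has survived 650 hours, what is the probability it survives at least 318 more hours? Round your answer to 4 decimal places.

Time to first failure ~ Exp(Σλ) with Σλ = 0.001405.
By memorylessness, P(T > 650+318 | T > 650) = P(T > 318) = e^(−0.001405·318) ≈ 0.6397.

0.6397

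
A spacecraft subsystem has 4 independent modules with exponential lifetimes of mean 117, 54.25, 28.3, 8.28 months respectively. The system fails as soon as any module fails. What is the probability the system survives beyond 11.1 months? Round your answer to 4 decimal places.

The first failure time is exponential with rate Σλ_i = 1/117 + 1/54.25 + 1/28.3 + 1/8.28 = 0.183089 per month.
P(min > 11.1) = e^(−0.183089·11.1) = e^(−2.0323) ≈ 0.1310.

0.1310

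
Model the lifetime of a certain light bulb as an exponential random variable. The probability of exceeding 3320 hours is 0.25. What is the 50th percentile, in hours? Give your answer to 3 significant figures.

1660

e^(−λ·3320) = 0.25 ⇒ λ = −ln(0.25)/3320 = 0.000417559.
50th percentile: 1 − e^(−λt) = 0.5, t = −ln(0.5)/λ = 1660 hours.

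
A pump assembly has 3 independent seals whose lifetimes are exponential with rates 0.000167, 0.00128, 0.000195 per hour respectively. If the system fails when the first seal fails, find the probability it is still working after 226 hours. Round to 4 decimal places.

0.6900

The time to first failure is exponential with rate Σλ = 0.000167 + 0.00128 + 0.000195 = 0.001642.
P(min > 226) = e^(−0.001642·226) = e^(−0.37109) ≈ 0.6900.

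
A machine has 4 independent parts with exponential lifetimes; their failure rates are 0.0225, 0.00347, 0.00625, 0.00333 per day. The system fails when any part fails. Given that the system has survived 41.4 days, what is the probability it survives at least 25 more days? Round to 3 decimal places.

Time to first failure ~ Exp(Σλ) with Σλ = 0.03555.
By memorylessness, P(T > 41.4+25 | T > 41.4) = P(T > 25) = e^(−0.03555·25) ≈ 0.411.

0.411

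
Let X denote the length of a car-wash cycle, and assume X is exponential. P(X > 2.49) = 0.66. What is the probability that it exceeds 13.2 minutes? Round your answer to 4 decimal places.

0.1105

e^(−λ·2.49) = 0.66 ⇒ λ = −ln(0.66)/2.49 = 0.166874.
P(X > 13.2) = e^(−0.166874·13.2) = e^(−2.2027) ≈ 0.1105.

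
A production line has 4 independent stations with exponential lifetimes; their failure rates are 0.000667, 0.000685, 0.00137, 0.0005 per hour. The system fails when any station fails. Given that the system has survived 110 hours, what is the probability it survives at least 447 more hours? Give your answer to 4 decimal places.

0.2369

Time to first failure ~ Exp(Σλ) with Σλ = 0.003222.
By memorylessness, P(T > 110+447 | T > 110) = P(T > 447) = e^(−0.003222·447) ≈ 0.2369.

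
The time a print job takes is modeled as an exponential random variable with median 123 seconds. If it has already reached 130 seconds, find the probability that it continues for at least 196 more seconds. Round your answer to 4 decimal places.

For an exponential, median = ln(2)/λ, so λ = ln 2 / 123 = 0.00563534 per second.
The exponential is memoryless, so the remaining time is again Exp(λ): the condition X > 130 is irrelevant.
P(X > 196) = e^(−1.1045) ≈ 0.3314.

0.3314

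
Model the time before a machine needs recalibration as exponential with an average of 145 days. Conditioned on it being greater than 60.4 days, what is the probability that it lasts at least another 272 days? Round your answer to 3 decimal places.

The rate is λ = 1/145 = 0.00689655 per day.
The exponential is memoryless, so the remaining time is again Exp(λ): the condition X > 60.4 is irrelevant.
P(X > 272) = e^(−1.8759) ≈ 0.153.

0.153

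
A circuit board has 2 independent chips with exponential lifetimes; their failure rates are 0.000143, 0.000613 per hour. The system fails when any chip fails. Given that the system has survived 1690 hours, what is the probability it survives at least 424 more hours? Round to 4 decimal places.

Time to first failure ~ Exp(Σλ) with Σλ = 0.000756.
By memorylessness, P(T > 1690+424 | T > 1690) = P(T > 424) = e^(−0.000756·424) ≈ 0.7258.

0.7258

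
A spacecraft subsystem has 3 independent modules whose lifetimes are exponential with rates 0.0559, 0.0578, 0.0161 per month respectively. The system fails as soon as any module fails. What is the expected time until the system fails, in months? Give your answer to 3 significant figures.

7.70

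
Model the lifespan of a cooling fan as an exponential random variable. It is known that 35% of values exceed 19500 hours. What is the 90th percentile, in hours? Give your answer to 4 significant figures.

e^(−λ·19500) = 0.35 ⇒ λ = −ln(0.35)/19500 = 0.000053837.
90th percentile: 1 − e^(−λt) = 0.9, t = −ln(0.1)/λ = 42769.5 hours.

42770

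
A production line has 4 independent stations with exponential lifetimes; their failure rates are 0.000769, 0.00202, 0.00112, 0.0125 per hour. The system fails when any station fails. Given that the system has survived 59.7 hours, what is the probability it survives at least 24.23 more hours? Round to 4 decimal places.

Time to first failure ~ Exp(Σλ) with Σλ = 0.016409.
By memorylessness, P(T > 59.7+24.23 | T > 59.7) = P(T > 24.23) = e^(−0.016409·24.23) ≈ 0.6719.

0.6719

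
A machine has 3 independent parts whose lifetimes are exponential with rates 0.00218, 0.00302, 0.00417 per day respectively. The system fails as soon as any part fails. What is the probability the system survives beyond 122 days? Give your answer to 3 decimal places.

0.319

The time to first failure is exponential with rate Σλ = 0.00218 + 0.00302 + 0.00417 = 0.00937.
P(min > 122) = e^(−0.00937·122) = e^(−1.1431) ≈ 0.319.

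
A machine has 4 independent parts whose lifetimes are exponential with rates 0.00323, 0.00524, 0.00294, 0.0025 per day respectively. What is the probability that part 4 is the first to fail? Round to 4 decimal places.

The time to first failure is exponential with rate Σλ = 0.00323 + 0.00524 + 0.00294 + 0.0025 = 0.01391.
P(part 4 first) = λ_4/Σλ = 0.0025/0.01391 ≈ 0.1797.

0.1797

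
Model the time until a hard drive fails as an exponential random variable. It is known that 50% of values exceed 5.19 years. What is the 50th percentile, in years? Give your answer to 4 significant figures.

5.190

e^(−λ·5.19) = 0.50 ⇒ λ = −ln(0.50)/5.19 = 0.133554.
50th percentile: 1 − e^(−λt) = 0.5, t = −ln(0.5)/λ = 5.19 years.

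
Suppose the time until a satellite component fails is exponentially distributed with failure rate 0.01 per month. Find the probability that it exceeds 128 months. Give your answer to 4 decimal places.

P(X > 128) = e^(−λ·128) = e^(−1.28) ≈ 0.2780.

0.2780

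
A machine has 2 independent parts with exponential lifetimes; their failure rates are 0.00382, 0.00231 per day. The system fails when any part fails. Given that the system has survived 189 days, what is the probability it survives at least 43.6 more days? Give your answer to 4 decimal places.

Time to first failure ~ Exp(Σλ) with Σλ = 0.00613.
By memorylessness, P(T > 189+43.6 | T > 189) = P(T > 43.6) = e^(−0.00613·43.6) ≈ 0.7655.

0.7655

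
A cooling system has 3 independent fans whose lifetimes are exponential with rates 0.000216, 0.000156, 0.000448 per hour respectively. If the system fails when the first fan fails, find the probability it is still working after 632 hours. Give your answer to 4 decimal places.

0.5956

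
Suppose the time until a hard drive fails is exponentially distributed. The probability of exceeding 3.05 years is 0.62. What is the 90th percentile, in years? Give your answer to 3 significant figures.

14.7

e^(−λ·3.05) = 0.62 ⇒ λ = −ln(0.62)/3.05 = 0.156733.
90th percentile: 1 − e^(−λt) = 0.9, t = −ln(0.1)/λ = 14.6911 years.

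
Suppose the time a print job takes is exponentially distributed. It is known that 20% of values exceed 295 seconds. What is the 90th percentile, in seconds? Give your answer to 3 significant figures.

e^(−λ·295) = 0.20 ⇒ λ = −ln(0.20)/295 = 0.00545572.
90th percentile: 1 − e^(−λt) = 0.9, t = −ln(0.1)/λ = 422.05 seconds.

422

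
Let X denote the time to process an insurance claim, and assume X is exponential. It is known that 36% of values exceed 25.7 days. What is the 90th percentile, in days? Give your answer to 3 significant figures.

57.9

e^(−λ·25.7) = 0.36 ⇒ λ = −ln(0.36)/25.7 = 0.039753.
90th percentile: 1 − e^(−λt) = 0.9, t = −ln(0.1)/λ = 57.9223 days.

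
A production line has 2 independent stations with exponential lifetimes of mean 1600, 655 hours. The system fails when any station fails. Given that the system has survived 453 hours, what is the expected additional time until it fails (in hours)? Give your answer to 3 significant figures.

First-failure rate Σλ = 1/1600 + 1/655 = 0.00215172.
By memorylessness the expected residual is 1/Σλ = 464.745 hours, regardless of the 453 already elapsed.

465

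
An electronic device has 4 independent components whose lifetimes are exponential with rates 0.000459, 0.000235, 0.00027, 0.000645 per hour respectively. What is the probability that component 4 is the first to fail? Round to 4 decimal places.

The time to first failure is exponential with rate Σλ = 0.000459 + 0.000235 + 0.00027 + 0.000645 = 0.001609.
P(component 4 first) = λ_4/Σλ = 0.000645/0.001609 ≈ 0.4009.

0.4009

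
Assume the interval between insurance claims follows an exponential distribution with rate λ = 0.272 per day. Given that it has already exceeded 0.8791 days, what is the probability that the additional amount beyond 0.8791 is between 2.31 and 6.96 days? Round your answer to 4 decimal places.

0.3829

Memoryless: the residual past 0.8791 is again Exp(λ).
P(2.31 < residual < 6.96) = e^(−λ·2.31) − e^(−λ·6.96) = 0.53349 − 0.15060 ≈ 0.3829.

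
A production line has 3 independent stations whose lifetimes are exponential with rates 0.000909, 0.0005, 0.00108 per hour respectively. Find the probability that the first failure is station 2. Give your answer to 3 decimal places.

The time to first failure is exponential with rate Σλ = 0.000909 + 0.0005 + 0.00108 = 0.002489.
P(station 2 first) = λ_2/Σλ = 0.0005/0.002489 ≈ 0.201.

0.201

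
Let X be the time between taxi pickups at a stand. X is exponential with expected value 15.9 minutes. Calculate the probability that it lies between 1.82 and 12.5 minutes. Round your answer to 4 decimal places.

0.4363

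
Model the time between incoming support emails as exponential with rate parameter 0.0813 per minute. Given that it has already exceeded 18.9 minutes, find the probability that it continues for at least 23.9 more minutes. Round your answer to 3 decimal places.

By the memoryless property, P(X > 18.9+23.9 | X > 18.9) = P(X > 23.9).
P(X > 23.9) = e^(−1.9431) ≈ 0.143.

0.143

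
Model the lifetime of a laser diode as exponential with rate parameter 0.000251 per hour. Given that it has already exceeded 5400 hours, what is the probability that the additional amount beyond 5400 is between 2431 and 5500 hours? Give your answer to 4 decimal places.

0.2918

Memoryless: the residual past 5400 is again Exp(λ).
P(2431 < residual < 5500) = e^(−λ·2431) − e^(−λ·5500) = 0.54325 − 0.25145 ≈ 0.2918.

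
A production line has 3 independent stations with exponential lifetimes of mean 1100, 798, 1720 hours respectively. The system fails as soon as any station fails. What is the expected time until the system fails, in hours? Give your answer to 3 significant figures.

364

The first failure time is exponential with rate Σλ_i = 1/1100 + 1/798 + 1/1720 = 0.00274362 per hour.
E[min] = 1/Σλ = 1/0.00274362 = 364.482 hours.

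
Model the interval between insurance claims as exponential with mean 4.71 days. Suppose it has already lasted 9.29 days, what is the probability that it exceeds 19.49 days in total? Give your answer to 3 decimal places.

0.115

The rate is λ = 1/4.71 = 0.212314 per day.
P(X > s+t | X > s) = e^(−λ(s+t))/e^(−λs) = e^(−λt), independent of s = 9.29.
P(X > 10.2) = e^(−2.1656) ≈ 0.115.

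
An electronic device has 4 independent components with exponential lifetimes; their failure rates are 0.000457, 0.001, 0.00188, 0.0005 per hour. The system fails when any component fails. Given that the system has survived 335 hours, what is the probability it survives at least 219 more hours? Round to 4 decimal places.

Time to first failure ~ Exp(Σλ) with Σλ = 0.003837.
By memorylessness, P(T > 335+219 | T > 335) = P(T > 219) = e^(−0.003837·219) ≈ 0.4316.

0.4316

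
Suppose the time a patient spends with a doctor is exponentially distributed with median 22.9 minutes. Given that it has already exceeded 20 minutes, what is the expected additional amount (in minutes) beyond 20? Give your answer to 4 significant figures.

33.04

For an exponential, median = ln(2)/λ, so λ = ln 2 / 22.9 = 0.0302684 per minute.
By memorylessness, the remaining amount past any threshold is again Exp(λ) with mean 1/λ = 33.0377 minutes.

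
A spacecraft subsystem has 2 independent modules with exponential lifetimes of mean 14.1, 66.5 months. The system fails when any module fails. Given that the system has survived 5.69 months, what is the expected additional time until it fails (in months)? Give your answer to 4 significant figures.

11.63

First-failure rate Σλ = 1/14.1 + 1/66.5 = 0.0859596.
By memorylessness the expected residual is 1/Σλ = 11.6334 months, regardless of the 5.69 already elapsed.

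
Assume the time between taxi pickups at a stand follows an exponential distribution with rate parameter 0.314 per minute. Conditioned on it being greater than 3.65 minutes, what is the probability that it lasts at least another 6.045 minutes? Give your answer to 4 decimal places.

By the memoryless property, P(X > 3.65+6.045 | X > 3.65) = P(X > 6.045).
P(X > 6.045) = e^(−1.8981) ≈ 0.1498.

0.1498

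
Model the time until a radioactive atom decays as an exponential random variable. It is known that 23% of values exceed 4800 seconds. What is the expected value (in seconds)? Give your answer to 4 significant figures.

e^(−λ·4800) = 0.23 ⇒ λ = −ln(0.23)/4800 = 0.000306182.
Mean = 1/λ = 3266.03 seconds.

3266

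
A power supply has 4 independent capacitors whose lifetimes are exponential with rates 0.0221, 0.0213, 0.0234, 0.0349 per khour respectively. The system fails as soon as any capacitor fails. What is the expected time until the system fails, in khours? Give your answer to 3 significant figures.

9.83

The time to first failure is exponential with rate Σλ = 0.0221 + 0.0213 + 0.0234 + 0.0349 = 0.1017.
E[min] = 1/Σλ = 1/0.1017 = 9.83284 khours.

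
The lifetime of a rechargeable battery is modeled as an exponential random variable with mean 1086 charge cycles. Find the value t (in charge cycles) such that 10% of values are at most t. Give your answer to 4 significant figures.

The rate is λ = 1/1086 = 0.00092081 per charge cycle.
Set 1 − e^(−λt) = 0.1, so t = −ln(0.9)/λ = 0.10536/0.00092081 ≈ 114.422 charge cycles.

114.4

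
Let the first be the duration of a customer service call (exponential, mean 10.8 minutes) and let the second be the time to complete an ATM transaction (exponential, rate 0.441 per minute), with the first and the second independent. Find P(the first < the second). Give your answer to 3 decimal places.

0.174

λ_1 = 1/10.8 = 0.0925926, λ_2 = 0.441.
For independent exponentials, P(the first < the second) = λ_1/(λ_1+λ_2) = 0.0925926/0.533593 ≈ 0.174.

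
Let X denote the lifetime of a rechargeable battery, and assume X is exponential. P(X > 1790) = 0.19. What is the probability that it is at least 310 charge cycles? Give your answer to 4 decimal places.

e^(−λ·1790) = 0.19 ⇒ λ = −ln(0.19)/1790 = 0.000927783.
P(X > 310) = e^(−0.000927783·310) = e^(−0.28761) ≈ 0.7501.

0.7501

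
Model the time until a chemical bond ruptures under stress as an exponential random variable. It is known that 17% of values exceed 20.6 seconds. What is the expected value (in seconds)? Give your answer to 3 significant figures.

e^(−λ·20.6) = 0.17 ⇒ λ = −ln(0.17)/20.6 = 0.0860173.
Mean = 1/λ = 11.6256 seconds.

11.6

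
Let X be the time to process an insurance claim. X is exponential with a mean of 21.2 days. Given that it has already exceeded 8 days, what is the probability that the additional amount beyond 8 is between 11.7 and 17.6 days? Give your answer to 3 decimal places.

0.140

The rate is λ = 1/21.2 = 0.0471698 per day.
Memoryless: the residual past 8 is again Exp(λ).
P(11.7 < residual < 17.6) = e^(−λ·11.7) − e^(−λ·17.6) = 0.57586 − 0.43597 ≈ 0.140.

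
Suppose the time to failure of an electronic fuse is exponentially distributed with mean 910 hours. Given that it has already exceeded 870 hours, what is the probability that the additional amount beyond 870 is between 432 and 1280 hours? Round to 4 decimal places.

The rate is λ = 1/910 = 0.0010989 per hour.
Memoryless: the residual past 870 is again Exp(λ).
P(432 < residual < 1280) = e^(−λ·432) − e^(−λ·1280) = 0.62206 − 0.24498 ≈ 0.3771.

0.3771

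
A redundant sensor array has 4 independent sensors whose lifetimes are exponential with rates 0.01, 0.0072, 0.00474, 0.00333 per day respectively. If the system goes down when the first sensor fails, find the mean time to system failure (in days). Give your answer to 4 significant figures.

The time to first failure is exponential with rate Σλ = 0.01 + 0.0072 + 0.00474 + 0.00333 = 0.02527.
E[min] = 1/Σλ = 1/0.02527 = 39.5726 days.

39.57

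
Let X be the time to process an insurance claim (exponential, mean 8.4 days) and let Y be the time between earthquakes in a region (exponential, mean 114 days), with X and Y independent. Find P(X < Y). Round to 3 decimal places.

λ_1 = 1/8.4 = 0.119048, λ_2 = 1/114 = 0.00877193.
For independent exponentials, P(X < Y) = λ_1/(λ_1+λ_2) = 0.119048/0.12782 ≈ 0.931.

0.931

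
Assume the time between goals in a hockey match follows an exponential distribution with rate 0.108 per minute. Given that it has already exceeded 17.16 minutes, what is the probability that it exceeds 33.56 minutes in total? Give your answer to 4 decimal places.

P(X > s+t | X > s) = e^(−λ(s+t))/e^(−λs) = e^(−λt), independent of s = 17.16.
P(X > 16.4) = e^(−1.7712) ≈ 0.1701.

0.1701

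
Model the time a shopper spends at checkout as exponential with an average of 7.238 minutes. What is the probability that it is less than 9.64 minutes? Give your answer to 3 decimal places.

The rate is λ = 1/7.238 = 0.13816 per minute.
P(X ≤ 9.64) = 1 − e^(−λ·9.64) = 1 − e^(−1.3319) ≈ 0.736.

0.736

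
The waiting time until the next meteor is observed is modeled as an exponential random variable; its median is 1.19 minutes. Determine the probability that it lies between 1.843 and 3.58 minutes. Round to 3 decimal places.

0.218

For an exponential, median = ln(2)/λ, so λ = ln 2 / 1.19 = 0.582477 per minute.
P(1.843 < X < 3.58) = e^(−λ·1.843) − e^(−λ·3.58) = 0.34181 − 0.12427 ≈ 0.218.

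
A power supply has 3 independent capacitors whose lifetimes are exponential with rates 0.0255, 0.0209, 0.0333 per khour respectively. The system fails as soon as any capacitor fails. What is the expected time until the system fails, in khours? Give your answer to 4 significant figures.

The time to first failure is exponential with rate Σλ = 0.0255 + 0.0209 + 0.0333 = 0.0797.
E[min] = 1/Σλ = 1/0.0797 = 12.5471 khours.

12.55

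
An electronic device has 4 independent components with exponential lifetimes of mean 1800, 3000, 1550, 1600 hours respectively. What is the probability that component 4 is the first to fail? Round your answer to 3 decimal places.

Rates: λ_i = 1/mean_i → 0.000555556, 0.000333333, 0.000645161, 0.000625; Σλ = 0.00215905.
P(component 4 first) = λ_4/Σλ = 0.000625/0.00215905 ≈ 0.289.

0.289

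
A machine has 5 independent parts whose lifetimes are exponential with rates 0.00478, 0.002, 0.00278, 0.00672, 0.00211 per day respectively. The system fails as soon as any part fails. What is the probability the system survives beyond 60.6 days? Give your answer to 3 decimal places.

0.328

The time to first failure is exponential with rate Σλ = 0.00478 + 0.002 + 0.00278 + 0.00672 + 0.00211 = 0.01839.
P(min > 60.6) = e^(−0.01839·60.6) = e^(−1.1144) ≈ 0.328.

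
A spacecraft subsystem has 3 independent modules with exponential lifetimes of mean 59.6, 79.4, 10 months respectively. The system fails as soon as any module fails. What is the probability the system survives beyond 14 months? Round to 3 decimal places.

0.163

The first failure time is exponential with rate Σλ_i = 1/59.6 + 1/79.4 + 1/10 = 0.129373 per month.
P(min > 14) = e^(−0.129373·14) = e^(−1.8112) ≈ 0.163.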